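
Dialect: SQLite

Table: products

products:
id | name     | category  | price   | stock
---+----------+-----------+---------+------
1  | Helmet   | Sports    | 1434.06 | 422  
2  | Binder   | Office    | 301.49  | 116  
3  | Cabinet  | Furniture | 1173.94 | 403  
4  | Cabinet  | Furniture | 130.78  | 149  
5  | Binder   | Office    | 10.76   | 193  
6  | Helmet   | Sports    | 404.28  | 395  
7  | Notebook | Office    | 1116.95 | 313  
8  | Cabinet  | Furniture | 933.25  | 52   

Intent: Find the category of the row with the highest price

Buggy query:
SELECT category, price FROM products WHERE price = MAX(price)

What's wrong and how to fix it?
Bug: WHERE is evaluated per row; an aggregate over the whole table isn't defined there

Fix: Use a subquery: WHERE price = (SELECT MAX(price) FROM products)

Corrected query:
SELECT category, price FROM products WHERE price = (SELECT MAX(price) FROM products)

Result:
category | price  
---------+--------
Sports   | 1434.06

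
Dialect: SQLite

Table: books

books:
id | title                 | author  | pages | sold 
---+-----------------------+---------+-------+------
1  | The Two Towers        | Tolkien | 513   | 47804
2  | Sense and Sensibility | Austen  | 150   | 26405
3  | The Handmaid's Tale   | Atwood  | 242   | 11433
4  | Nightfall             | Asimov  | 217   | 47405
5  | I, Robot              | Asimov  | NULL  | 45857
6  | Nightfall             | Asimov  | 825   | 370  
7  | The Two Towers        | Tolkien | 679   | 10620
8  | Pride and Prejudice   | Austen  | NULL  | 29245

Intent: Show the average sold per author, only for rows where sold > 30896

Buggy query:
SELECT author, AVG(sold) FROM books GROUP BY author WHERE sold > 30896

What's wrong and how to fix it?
Bug: Row-level WHERE must come before GROUP BY in the clause order

Fix: Place WHERE between FROM and GROUP BY

Corrected query:
SELECT author, AVG(sold) FROM books WHERE sold > 30896 GROUP BY author

Result:
author  | AVG(sold)
--------+----------
Asimov  | 46631    
Tolkien | 47804    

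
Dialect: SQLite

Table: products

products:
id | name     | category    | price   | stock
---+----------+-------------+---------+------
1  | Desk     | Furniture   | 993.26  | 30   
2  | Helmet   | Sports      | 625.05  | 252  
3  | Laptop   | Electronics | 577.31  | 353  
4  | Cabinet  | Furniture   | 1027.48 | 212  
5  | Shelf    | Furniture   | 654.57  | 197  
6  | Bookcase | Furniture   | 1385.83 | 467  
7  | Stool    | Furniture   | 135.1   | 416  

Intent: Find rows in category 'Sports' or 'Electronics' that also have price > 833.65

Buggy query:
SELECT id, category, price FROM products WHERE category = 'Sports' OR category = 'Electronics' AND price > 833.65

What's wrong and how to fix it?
Bug: Without parentheses, AND is evaluated before OR, so the price filter only applies to the 'Electronics' branch

Fix: Add parentheses around the OR so the AND applies to both alternatives

Corrected query:
SELECT id, category, price FROM products WHERE (category = 'Sports' OR category = 'Electronics') AND price > 833.65

Result:
(no rows)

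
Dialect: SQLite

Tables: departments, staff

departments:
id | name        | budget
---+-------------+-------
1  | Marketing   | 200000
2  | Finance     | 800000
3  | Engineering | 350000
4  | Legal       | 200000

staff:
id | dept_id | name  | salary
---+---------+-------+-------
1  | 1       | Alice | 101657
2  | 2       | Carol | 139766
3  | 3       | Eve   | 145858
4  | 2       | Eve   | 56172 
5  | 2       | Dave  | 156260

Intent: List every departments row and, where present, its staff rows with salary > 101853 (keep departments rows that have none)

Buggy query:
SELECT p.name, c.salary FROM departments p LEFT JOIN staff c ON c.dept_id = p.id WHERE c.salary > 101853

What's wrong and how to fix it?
Bug: A WHERE condition on the right-hand table after LEFT JOIN drops unmatched parents

Fix: Move the right-table condition into the ON clause so unmatched parents are kept

Corrected query:
SELECT p.name, c.salary FROM departments p LEFT JOIN staff c ON c.dept_id = p.id AND c.salary > 101853

Result:
name        | salary
------------+-------
Marketing   | NULL  
Finance     | 139766
Finance     | 156260
Engineering | 145858
Legal       | NULL  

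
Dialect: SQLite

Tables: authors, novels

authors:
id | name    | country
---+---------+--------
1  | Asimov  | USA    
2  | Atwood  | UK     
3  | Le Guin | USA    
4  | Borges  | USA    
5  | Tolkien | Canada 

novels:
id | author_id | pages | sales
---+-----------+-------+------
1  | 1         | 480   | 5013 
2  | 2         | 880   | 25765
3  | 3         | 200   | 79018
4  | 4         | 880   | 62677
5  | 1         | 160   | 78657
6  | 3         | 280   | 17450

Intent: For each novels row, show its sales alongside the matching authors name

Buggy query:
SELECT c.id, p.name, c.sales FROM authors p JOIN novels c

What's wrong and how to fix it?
Bug: Missing join condition: each novels row is matched to all authors rows instead of just its own

Fix: Specify the join condition linking the foreign key to the parent id

Corrected query:
SELECT c.id, p.name, c.sales FROM authors p JOIN novels c ON c.author_id = p.id

Result:
id | name    | sales
---+---------+------
1  | Asimov  | 5013 
2  | Atwood  | 25765
3  | Le Guin | 79018
4  | Borges  | 62677
5  | Asimov  | 78657
6  | Le Guin | 17450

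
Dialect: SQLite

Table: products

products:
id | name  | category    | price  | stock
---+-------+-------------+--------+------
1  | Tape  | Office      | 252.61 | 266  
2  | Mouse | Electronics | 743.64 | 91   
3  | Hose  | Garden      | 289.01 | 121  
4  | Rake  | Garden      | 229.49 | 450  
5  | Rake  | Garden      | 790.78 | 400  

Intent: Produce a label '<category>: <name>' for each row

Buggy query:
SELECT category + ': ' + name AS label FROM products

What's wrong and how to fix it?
Bug: SQLite uses || for string concatenation; + coerces text to numbers (yielding 0)

Fix: Replace + with || to concatenate text

Corrected query:
SELECT category || ': ' || name AS label FROM products

Result:
label             
------------------
Office: Tape      
Electronics: Mouse
Garden: Hose      
Garden: Rake      
Garden: Rake      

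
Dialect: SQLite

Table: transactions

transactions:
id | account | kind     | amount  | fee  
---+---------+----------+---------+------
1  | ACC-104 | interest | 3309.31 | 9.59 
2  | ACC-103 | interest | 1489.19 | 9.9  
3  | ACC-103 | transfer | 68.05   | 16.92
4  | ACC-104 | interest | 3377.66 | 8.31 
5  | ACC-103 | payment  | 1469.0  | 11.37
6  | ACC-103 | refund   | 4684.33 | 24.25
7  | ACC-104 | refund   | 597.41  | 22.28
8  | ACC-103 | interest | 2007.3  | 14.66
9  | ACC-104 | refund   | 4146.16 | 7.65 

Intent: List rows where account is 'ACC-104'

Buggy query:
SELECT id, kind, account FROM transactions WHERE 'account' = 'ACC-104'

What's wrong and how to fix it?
Bug: 'account' in single quotes is a string literal, not the column; the comparison is literal-vs-literal and never true

Fix: Remove the quotes around the column name (or use double quotes for an identifier)

Corrected query:
SELECT id, kind, account FROM transactions WHERE account = 'ACC-104'

Result:
id | kind     | account
---+----------+--------
1  | interest | ACC-104
4  | interest | ACC-104
7  | refund   | ACC-104
9  | refund   | ACC-104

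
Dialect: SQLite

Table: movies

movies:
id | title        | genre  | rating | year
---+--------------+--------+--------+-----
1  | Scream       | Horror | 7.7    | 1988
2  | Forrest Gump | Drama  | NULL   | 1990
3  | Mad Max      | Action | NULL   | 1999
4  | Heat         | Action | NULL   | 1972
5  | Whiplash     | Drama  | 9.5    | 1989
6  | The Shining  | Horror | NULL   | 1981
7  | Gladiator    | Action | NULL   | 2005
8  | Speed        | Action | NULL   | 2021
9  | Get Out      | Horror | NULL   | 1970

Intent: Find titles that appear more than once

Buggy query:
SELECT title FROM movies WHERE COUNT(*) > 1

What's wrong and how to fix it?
Bug: WHERE can't reference COUNT(*); aggregates are computed after WHERE

Fix: Group first, then use HAVING for the count condition

Corrected query:
SELECT title FROM movies GROUP BY title HAVING COUNT(*) > 1

Result:
(no rows)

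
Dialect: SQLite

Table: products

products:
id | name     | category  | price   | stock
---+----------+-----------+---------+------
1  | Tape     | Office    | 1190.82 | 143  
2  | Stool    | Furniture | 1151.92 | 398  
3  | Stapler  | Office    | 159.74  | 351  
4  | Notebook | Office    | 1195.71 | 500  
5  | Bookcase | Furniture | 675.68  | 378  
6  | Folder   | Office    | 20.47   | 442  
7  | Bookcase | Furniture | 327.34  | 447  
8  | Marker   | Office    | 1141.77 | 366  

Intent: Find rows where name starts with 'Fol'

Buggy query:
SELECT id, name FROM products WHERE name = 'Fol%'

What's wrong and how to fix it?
Bug: Wildcards only work with LIKE; '=' treats '%' as a literal character

Fix: Use LIKE for wildcard pattern matching

Corrected query:
SELECT id, name FROM products WHERE name LIKE 'Fol%'

Result:
id | name  
---+-------
6  | Folder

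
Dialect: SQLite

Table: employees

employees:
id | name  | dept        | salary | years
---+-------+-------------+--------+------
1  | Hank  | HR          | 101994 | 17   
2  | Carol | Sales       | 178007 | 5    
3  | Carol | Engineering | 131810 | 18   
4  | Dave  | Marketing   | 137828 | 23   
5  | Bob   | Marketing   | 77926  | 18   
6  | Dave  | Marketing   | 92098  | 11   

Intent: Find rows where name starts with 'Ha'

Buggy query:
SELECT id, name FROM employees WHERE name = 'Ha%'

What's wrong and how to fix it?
Bug: Wildcards only work with LIKE; '=' treats '%' as a literal character

Fix: Use LIKE for wildcard pattern matching

Corrected query:
SELECT id, name FROM employees WHERE name LIKE 'Ha%'

Result:
id | name
---+-----
1  | Hank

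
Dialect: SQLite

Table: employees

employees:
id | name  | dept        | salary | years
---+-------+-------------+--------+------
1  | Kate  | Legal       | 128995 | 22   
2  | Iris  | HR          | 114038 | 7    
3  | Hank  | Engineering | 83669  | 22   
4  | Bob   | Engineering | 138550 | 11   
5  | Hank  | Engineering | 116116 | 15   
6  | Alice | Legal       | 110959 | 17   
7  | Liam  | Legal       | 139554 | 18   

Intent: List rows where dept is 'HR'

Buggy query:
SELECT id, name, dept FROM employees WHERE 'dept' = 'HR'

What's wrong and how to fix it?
Bug: 'dept' in single quotes is a string literal, not the column; the comparison is literal-vs-literal and never true

Fix: Reference the column as dept without single quotes

Corrected query:
SELECT id, name, dept FROM employees WHERE dept = 'HR'

Result:
id | name | dept
---+------+-----
2  | Iris | HR  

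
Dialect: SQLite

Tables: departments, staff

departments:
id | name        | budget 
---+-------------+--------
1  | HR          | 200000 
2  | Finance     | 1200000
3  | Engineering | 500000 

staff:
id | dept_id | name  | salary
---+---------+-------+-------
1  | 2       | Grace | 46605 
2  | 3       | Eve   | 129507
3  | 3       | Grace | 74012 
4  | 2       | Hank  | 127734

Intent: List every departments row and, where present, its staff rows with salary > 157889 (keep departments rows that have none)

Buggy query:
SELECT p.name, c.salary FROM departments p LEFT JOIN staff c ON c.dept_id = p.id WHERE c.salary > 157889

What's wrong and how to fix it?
Bug: A WHERE condition on the right-hand table after LEFT JOIN drops unmatched parents

Fix: Put 'c.salary > 157889' in the JOIN's ON clause instead of WHERE

Corrected query:
SELECT p.name, c.salary FROM departments p LEFT JOIN staff c ON c.dept_id = p.id AND c.salary > 157889

Result:
name        | salary
------------+-------
HR          | NULL  
Finance     | NULL  
Engineering | NULL  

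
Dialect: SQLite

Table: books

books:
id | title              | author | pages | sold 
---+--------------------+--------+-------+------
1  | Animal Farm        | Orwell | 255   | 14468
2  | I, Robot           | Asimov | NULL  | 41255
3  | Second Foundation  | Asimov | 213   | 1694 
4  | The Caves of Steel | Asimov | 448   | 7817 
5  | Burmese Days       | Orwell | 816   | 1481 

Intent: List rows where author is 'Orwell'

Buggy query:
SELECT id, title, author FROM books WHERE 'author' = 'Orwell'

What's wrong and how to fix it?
Bug: 'author' in single quotes is a string literal, not the column; the comparison is literal-vs-literal and never true

Fix: Reference the column as author without single quotes

Corrected query:
SELECT id, title, author FROM books WHERE author = 'Orwell'

Result:
id | title        | author
---+--------------+-------
1  | Animal Farm  | Orwell
5  | Burmese Days | Orwell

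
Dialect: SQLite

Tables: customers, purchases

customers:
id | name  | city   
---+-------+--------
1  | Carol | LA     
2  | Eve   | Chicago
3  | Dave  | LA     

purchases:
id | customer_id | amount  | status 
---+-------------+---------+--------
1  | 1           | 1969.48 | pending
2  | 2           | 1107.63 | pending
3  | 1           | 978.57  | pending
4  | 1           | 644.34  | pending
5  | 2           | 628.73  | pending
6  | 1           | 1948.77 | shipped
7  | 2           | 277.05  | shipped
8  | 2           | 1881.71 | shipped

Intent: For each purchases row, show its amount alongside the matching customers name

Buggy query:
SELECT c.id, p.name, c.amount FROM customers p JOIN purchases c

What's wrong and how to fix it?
Bug: JOIN with no ON clause produces a cartesian product; every purchases row pairs with every customers row

Fix: Add ON c.customer_id = p.id to the JOIN

Corrected query:
SELECT c.id, p.name, c.amount FROM customers p JOIN purchases c ON c.customer_id = p.id

Result:
id | name  | amount 
---+-------+--------
1  | Carol | 1969.48
2  | Eve   | 1107.63
3  | Carol | 978.57 
4  | Carol | 644.34 
5  | Eve   | 628.73 
6  | Carol | 1948.77
7  | Eve   | 277.05 
8  | Eve   | 1881.71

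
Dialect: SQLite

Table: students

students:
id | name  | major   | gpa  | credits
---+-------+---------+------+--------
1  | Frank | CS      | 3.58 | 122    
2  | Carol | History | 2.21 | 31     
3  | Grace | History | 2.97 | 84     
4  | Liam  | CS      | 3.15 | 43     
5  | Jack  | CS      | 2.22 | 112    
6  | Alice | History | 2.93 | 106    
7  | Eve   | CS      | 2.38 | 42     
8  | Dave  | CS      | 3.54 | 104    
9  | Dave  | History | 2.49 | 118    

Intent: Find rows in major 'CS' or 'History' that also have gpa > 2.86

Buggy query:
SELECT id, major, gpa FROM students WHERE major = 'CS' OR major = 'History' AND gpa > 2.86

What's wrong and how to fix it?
Bug: Without parentheses, AND is evaluated before OR, so the gpa filter only applies to the 'History' branch

Fix: Add parentheses around the OR so the AND applies to both alternatives

Corrected query:
SELECT id, major, gpa FROM students WHERE (major = 'CS' OR major = 'History') AND gpa > 2.86

Result:
id | major   | gpa 
---+---------+-----
1  | CS      | 3.58
3  | History | 2.97
4  | CS      | 3.15
6  | History | 2.93
8  | CS      | 3.54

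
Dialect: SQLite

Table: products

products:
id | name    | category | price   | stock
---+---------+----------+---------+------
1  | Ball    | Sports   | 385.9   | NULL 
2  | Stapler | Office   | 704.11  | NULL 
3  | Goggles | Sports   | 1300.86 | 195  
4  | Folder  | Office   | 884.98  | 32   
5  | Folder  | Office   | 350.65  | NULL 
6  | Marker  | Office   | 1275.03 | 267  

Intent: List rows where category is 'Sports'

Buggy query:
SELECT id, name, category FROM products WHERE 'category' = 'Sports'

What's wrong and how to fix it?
Bug: 'category' in single quotes is a string literal, not the column; the comparison is literal-vs-literal and never true

Fix: Remove the quotes around the column name (or use double quotes for an identifier)

Corrected query:
SELECT id, name, category FROM products WHERE category = 'Sports'

Result:
id | name    | category
---+---------+---------
1  | Ball    | Sports  
3  | Goggles | Sports  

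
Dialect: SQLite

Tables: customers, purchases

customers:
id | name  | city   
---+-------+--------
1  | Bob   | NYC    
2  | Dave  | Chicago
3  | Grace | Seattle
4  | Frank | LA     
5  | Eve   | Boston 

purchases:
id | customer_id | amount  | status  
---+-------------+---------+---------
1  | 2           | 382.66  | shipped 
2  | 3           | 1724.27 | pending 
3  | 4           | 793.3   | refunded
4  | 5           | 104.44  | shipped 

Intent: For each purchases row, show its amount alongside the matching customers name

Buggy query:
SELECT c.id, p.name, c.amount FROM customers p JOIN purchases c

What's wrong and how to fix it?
Bug: Missing join condition: each purchases row is matched to all customers rows instead of just its own

Fix: Specify the join condition linking the foreign key to the parent id

Corrected query:
SELECT c.id, p.name, c.amount FROM customers p JOIN purchases c ON c.customer_id = p.id

Result:
id | name  | amount 
---+-------+--------
1  | Dave  | 382.66 
2  | Grace | 1724.27
3  | Frank | 793.3  
4  | Eve   | 104.44 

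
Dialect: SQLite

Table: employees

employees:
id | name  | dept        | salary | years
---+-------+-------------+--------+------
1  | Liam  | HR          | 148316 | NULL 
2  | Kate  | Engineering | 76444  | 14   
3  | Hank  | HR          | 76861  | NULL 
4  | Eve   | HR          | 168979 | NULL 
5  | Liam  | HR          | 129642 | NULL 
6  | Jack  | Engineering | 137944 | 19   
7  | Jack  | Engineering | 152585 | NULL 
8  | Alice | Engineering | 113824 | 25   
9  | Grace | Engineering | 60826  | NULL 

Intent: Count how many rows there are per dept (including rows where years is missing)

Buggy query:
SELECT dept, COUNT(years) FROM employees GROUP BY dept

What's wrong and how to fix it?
Bug: COUNT(years) skips NULLs, so groups with missing years are undercounted

Fix: Use COUNT(*) to count all rows regardless of NULL

Corrected query:
SELECT dept, COUNT(*) FROM employees GROUP BY dept

Result:
dept        | COUNT(*)
------------+---------
Engineering | 5       
HR          | 4       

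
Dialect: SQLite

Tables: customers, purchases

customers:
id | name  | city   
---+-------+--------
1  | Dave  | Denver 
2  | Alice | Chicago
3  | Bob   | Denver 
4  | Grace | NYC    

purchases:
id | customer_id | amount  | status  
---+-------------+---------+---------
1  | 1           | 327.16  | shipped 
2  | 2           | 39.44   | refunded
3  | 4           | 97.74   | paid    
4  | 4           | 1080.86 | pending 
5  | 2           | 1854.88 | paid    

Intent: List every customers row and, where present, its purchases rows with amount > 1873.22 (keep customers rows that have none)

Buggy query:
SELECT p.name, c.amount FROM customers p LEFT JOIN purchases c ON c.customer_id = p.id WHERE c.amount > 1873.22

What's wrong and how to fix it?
Bug: Filtering c.amount in WHERE discards the NULL rows produced by LEFT JOIN, turning it into an inner join

Fix: Move the right-table condition into the ON clause so unmatched parents are kept

Corrected query:
SELECT p.name, c.amount FROM customers p LEFT JOIN purchases c ON c.customer_id = p.id AND c.amount > 1873.22

Result:
name  | amount
------+-------
Dave  | NULL  
Alice | NULL  
Bob   | NULL  
Grace | NULL  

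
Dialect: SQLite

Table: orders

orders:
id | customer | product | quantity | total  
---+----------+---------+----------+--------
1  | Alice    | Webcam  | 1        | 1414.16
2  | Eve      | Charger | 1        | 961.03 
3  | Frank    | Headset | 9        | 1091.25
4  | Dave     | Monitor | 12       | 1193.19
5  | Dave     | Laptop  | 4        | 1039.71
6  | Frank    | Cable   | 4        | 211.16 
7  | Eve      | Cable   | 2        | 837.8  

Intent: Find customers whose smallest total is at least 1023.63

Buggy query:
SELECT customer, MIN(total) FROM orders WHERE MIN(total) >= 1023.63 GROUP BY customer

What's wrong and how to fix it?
Bug: MIN() in WHERE is a misuse of aggregate

Fix: Use HAVING for the per-group MIN condition

Corrected query:
SELECT customer, MIN(total) FROM orders GROUP BY customer HAVING MIN(total) >= 1023.63

Result:
customer | MIN(total)
---------+-----------
Alice    | 1414.16   
Dave     | 1039.71   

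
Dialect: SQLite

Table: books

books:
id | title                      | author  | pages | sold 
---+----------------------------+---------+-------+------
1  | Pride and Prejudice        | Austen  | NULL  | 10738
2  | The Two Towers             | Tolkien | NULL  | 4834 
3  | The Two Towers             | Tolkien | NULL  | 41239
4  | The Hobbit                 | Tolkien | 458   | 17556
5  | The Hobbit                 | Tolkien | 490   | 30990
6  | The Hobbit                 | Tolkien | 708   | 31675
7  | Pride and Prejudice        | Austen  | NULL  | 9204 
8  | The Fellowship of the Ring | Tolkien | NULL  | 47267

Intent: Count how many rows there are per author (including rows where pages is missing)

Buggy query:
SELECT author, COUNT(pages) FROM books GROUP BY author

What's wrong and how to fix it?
Bug: COUNT(column) counts non-NULL values only; rows with NULL pages aren't counted

Fix: Replace COUNT(pages) with COUNT(*)

Corrected query:
SELECT author, COUNT(*) FROM books GROUP BY author

Result:
author  | COUNT(*)
--------+---------
Austen  | 2       
Tolkien | 6       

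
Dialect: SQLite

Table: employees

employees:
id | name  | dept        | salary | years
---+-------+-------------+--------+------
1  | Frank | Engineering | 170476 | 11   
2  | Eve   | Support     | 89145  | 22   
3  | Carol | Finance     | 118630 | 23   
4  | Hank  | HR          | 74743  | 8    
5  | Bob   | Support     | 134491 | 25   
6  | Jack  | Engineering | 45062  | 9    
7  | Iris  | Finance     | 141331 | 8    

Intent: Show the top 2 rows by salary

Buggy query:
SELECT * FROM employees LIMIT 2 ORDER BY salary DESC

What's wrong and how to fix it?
Bug: ORDER BY cannot follow LIMIT; LIMIT is the final clause

Fix: Swap the clauses: ORDER BY first, then LIMIT

Corrected query:
SELECT * FROM employees ORDER BY salary DESC LIMIT 2

Result:
id | name  | dept        | salary | years
---+-------+-------------+--------+------
1  | Frank | Engineering | 170476 | 11   
7  | Iris  | Finance     | 141331 | 8    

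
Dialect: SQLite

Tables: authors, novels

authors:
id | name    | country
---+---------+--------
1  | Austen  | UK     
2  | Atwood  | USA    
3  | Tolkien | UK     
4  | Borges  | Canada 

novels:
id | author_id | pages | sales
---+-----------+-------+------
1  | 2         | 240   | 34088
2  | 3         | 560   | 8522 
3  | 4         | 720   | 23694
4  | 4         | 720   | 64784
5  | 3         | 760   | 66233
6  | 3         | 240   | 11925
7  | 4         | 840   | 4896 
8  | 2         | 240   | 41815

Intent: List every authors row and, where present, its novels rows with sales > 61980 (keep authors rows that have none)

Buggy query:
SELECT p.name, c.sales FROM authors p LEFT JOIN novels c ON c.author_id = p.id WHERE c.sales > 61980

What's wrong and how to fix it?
Bug: Filtering c.sales in WHERE discards the NULL rows produced by LEFT JOIN, turning it into an inner join

Fix: Put 'c.sales > 61980' in the JOIN's ON clause instead of WHERE

Corrected query:
SELECT p.name, c.sales FROM authors p LEFT JOIN novels c ON c.author_id = p.id AND c.sales > 61980

Result:
name    | sales
--------+------
Austen  | NULL 
Atwood  | NULL 
Tolkien | 66233
Borges  | 64784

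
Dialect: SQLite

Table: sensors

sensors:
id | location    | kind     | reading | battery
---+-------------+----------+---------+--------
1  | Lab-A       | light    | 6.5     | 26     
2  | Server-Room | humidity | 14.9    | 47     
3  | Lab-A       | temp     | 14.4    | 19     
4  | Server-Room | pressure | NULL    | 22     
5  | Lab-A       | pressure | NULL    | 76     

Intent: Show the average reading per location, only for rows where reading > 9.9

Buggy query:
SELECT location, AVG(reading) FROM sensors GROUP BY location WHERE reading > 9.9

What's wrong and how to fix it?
Bug: Row-level WHERE must come before GROUP BY in the clause order

Fix: Move the WHERE clause before GROUP BY

Corrected query:
SELECT location, AVG(reading) FROM sensors WHERE reading > 9.9 GROUP BY location

Result:
location    | AVG(reading)
------------+-------------
Lab-A       | 14.4        
Server-Room | 14.9        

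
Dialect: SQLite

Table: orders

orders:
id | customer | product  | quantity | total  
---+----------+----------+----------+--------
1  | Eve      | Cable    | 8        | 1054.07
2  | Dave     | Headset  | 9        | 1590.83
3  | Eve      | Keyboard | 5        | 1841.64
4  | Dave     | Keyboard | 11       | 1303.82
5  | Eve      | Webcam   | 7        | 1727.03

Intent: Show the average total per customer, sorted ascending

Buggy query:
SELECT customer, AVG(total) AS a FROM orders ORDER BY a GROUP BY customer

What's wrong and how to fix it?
Bug: ORDER BY appears before GROUP BY; SQL clause order requires GROUP BY first

Fix: Move ORDER BY to the end, after GROUP BY

Corrected query:
SELECT customer, AVG(total) AS a FROM orders GROUP BY customer ORDER BY a

Result:
customer | a          
---------+------------
Dave     | 1447.325   
Eve      | 1540.913333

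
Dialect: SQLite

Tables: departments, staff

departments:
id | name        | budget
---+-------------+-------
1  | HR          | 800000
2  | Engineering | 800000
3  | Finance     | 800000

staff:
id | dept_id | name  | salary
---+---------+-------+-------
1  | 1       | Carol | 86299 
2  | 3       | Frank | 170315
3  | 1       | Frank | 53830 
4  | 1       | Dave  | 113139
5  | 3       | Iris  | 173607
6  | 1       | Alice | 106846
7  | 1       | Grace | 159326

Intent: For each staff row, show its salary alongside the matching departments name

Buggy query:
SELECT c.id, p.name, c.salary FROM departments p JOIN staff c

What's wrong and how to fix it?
Bug: Missing join condition: each staff row is matched to all departments rows instead of just its own

Fix: Specify the join condition linking the foreign key to the parent id

Corrected query:
SELECT c.id, p.name, c.salary FROM departments p JOIN staff c ON c.dept_id = p.id

Result:
id | name    | salary
---+---------+-------
1  | HR      | 86299 
2  | Finance | 170315
3  | HR      | 53830 
4  | HR      | 113139
5  | Finance | 173607
6  | HR      | 106846
7  | HR      | 159326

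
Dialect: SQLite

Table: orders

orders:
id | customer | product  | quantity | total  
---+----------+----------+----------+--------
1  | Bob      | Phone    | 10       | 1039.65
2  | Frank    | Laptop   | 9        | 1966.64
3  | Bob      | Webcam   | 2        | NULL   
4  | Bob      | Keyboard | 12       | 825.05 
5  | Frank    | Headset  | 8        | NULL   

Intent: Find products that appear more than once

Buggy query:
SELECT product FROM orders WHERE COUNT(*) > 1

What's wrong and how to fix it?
Bug: COUNT(*) is an aggregate and cannot be used in WHERE

Fix: GROUP BY product, then filter groups with HAVING COUNT(*) > 1

Corrected query:
SELECT product FROM orders GROUP BY product HAVING COUNT(*) > 1

Result:
(no rows)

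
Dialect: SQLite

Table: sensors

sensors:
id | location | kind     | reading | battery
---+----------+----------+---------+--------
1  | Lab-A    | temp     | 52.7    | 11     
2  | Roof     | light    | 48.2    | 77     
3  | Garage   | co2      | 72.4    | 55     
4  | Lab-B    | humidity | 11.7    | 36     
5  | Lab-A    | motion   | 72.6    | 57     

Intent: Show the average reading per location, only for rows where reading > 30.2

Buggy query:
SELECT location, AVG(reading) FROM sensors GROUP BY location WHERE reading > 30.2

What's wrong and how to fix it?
Bug: WHERE cannot follow GROUP BY

Fix: Move the WHERE clause before GROUP BY

Corrected query:
SELECT location, AVG(reading) FROM sensors WHERE reading > 30.2 GROUP BY location

Result:
location | AVG(reading)
---------+-------------
Garage   | 72.4        
Lab-A    | 62.65       
Roof     | 48.2        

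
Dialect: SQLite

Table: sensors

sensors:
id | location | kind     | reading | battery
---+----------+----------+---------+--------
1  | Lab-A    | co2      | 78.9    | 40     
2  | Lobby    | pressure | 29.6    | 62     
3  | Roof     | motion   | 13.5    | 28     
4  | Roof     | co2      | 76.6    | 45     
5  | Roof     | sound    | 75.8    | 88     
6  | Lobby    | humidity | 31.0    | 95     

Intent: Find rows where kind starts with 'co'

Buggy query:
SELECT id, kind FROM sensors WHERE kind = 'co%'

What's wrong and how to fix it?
Bug: '=' compares the literal string including the % character; pattern matching needs LIKE

Fix: Use LIKE for wildcard pattern matching

Corrected query:
SELECT id, kind FROM sensors WHERE kind LIKE 'co%'

Result:
id | kind
---+-----
1  | co2 
4  | co2 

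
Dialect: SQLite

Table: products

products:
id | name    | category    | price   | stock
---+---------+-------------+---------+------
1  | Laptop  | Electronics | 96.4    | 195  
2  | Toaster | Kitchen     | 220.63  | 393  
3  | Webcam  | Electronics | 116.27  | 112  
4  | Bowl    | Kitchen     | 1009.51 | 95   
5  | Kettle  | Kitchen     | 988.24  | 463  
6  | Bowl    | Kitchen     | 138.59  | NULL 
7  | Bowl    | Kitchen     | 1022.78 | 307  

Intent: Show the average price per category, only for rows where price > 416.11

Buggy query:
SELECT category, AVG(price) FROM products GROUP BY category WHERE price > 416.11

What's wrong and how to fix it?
Bug: WHERE cannot follow GROUP BY

Fix: Place WHERE between FROM and GROUP BY

Corrected query:
SELECT category, AVG(price) FROM products WHERE price > 416.11 GROUP BY category

Result:
category | AVG(price) 
---------+------------
Kitchen  | 1006.843333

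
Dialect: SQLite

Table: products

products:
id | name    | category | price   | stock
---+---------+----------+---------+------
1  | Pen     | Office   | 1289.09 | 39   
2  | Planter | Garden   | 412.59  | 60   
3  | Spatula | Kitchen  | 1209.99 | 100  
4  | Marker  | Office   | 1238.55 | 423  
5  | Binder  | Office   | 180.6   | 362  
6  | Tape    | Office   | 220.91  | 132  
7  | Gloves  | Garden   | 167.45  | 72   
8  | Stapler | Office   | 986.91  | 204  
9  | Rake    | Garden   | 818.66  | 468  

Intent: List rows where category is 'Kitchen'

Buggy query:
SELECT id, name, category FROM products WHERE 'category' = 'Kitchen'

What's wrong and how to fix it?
Bug: 'category' in single quotes is a string literal, not the column; the comparison is literal-vs-literal and never true

Fix: Remove the quotes around the column name (or use double quotes for an identifier)

Corrected query:
SELECT id, name, category FROM products WHERE category = 'Kitchen'

Result:
id | name    | category
---+---------+---------
3  | Spatula | Kitchen 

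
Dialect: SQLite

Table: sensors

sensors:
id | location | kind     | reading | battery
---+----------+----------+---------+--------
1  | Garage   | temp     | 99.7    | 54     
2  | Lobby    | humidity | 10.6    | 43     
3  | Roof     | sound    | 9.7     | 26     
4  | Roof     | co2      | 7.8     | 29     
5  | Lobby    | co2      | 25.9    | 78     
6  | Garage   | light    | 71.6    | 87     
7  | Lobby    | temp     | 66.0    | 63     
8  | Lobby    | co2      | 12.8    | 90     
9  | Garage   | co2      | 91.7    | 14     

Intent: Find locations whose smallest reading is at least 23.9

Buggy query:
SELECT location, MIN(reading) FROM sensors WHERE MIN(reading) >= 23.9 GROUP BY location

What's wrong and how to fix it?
Bug: Aggregates like MIN are computed per group after WHERE runs

Fix: Use HAVING for the per-group MIN condition

Corrected query:
SELECT location, MIN(reading) FROM sensors GROUP BY location HAVING MIN(reading) >= 23.9

Result:
location | MIN(reading)
---------+-------------
Garage   | 71.6        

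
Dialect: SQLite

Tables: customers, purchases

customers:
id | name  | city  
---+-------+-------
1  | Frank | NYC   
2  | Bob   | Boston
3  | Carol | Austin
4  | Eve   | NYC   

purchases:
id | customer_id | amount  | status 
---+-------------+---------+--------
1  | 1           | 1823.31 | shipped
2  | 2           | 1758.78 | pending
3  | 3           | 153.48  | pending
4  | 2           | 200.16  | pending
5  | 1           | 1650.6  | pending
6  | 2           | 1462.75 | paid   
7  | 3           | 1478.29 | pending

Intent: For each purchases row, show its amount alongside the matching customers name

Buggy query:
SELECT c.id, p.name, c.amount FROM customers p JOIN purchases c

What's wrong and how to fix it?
Bug: Missing join condition: each purchases row is matched to all customers rows instead of just its own

Fix: Add ON c.customer_id = p.id to the JOIN

Corrected query:
SELECT c.id, p.name, c.amount FROM customers p JOIN purchases c ON c.customer_id = p.id

Result:
id | name  | amount 
---+-------+--------
1  | Frank | 1823.31
2  | Bob   | 1758.78
3  | Carol | 153.48 
4  | Bob   | 200.16 
5  | Frank | 1650.6 
6  | Bob   | 1462.75
7  | Carol | 1478.29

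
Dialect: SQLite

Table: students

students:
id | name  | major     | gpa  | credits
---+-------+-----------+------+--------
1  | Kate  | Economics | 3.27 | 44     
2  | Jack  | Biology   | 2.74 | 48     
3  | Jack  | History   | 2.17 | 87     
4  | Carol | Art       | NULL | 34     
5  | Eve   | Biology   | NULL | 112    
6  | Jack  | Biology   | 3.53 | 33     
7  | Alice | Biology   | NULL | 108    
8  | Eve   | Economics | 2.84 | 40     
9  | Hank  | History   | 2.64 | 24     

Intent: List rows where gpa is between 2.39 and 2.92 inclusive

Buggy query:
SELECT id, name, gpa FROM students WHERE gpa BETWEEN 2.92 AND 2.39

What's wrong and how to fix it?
Bug: The bounds are reversed; BETWEEN a AND b requires a <= b to match anything

Fix: Write BETWEEN 2.39 AND 2.92

Corrected query:
SELECT id, name, gpa FROM students WHERE gpa BETWEEN 2.39 AND 2.92

Result:
id | name | gpa 
---+------+-----
2  | Jack | 2.74
8  | Eve  | 2.84
9  | Hank | 2.64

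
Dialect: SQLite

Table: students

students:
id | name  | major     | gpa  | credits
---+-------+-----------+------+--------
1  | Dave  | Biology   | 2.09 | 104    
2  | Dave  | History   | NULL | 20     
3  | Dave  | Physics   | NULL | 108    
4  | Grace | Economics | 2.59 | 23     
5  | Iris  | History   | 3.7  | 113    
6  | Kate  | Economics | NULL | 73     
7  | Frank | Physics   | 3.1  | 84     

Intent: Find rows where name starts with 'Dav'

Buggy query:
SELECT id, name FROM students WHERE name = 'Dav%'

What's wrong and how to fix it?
Bug: Wildcards only work with LIKE; '=' treats '%' as a literal character

Fix: Replace '=' with LIKE so 'Dav%' is treated as a pattern

Corrected query:
SELECT id, name FROM students WHERE name LIKE 'Dav%'

Result:
id | name
---+-----
1  | Dave
2  | Dave
3  | Dave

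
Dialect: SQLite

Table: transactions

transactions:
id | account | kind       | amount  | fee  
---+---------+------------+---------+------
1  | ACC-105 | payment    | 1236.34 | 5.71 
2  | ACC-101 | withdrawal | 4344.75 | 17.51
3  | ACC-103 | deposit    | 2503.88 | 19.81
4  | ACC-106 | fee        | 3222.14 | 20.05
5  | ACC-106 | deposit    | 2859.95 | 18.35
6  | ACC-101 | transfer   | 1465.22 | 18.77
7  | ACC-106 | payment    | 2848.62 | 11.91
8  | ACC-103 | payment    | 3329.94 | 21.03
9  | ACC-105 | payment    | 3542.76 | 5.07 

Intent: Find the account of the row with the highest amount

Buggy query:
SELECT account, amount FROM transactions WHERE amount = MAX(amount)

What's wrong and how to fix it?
Bug: MAX(amount) is an aggregate and cannot be used directly in WHERE

Fix: Wrap MAX in a scalar subquery so WHERE compares against a single value

Corrected query:
SELECT account, amount FROM transactions WHERE amount = (SELECT MAX(amount) FROM transactions)

Result:
account | amount 
--------+--------
ACC-101 | 4344.75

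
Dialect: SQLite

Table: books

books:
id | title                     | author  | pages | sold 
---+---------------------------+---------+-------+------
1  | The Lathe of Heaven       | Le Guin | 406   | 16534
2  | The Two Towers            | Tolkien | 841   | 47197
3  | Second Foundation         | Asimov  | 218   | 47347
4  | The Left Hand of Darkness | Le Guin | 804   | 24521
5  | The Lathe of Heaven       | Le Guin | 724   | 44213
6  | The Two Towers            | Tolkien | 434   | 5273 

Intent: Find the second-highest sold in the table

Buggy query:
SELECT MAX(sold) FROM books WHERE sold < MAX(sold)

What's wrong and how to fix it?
Bug: MAX(sold) on the right of the comparison is an aggregate-in-WHERE error

Fix: Put the inner MAX in a scalar subquery

Corrected query:
SELECT MAX(sold) FROM books WHERE sold < (SELECT MAX(sold) FROM books)

Result:
MAX(sold)
---------
47197    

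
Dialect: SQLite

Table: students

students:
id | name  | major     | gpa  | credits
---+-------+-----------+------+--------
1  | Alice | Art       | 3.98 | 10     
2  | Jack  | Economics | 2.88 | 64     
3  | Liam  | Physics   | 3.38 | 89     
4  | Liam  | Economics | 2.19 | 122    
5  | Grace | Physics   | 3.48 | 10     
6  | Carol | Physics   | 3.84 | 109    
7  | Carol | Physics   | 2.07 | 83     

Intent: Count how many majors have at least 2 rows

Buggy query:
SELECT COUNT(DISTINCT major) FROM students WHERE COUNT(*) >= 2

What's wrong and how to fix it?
Bug: COUNT(*) cannot appear in WHERE; the per-group count doesn't exist yet

Fix: Group first with HAVING COUNT(*) >= 2, then COUNT the resulting groups

Corrected query:
SELECT COUNT(*) FROM (SELECT major FROM students GROUP BY major HAVING COUNT(*) >= 2)

Result:
COUNT(*)
--------
2       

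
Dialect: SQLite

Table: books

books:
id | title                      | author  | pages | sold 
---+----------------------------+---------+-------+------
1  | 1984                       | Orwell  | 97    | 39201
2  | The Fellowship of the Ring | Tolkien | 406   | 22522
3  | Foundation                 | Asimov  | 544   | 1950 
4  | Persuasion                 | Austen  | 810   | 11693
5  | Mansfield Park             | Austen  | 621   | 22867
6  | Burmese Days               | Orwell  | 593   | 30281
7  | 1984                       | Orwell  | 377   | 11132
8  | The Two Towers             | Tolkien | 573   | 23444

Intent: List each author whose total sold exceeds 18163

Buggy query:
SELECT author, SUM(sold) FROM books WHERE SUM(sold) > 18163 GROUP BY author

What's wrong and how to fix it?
Bug: SUM(sold) is an aggregate, but WHERE filters rows before aggregation

Fix: Move the aggregate condition to a HAVING clause

Corrected query:
SELECT author, SUM(sold) FROM books GROUP BY author HAVING SUM(sold) > 18163

Result:
author  | SUM(sold)
--------+----------
Austen  | 34560    
Orwell  | 80614    
Tolkien | 45966    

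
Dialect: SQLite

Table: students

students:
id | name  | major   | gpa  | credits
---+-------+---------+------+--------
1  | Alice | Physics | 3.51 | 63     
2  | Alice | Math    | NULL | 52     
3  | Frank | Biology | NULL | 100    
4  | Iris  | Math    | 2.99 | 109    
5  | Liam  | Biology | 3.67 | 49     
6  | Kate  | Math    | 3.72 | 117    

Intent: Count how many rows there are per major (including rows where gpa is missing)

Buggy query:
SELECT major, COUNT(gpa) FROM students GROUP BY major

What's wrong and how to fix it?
Bug: COUNT(column) counts non-NULL values only; rows with NULL gpa aren't counted

Fix: Use COUNT(*) to count all rows regardless of NULL

Corrected query:
SELECT major, COUNT(*) FROM students GROUP BY major

Result:
major   | COUNT(*)
--------+---------
Biology | 2       
Math    | 3       
Physics | 1       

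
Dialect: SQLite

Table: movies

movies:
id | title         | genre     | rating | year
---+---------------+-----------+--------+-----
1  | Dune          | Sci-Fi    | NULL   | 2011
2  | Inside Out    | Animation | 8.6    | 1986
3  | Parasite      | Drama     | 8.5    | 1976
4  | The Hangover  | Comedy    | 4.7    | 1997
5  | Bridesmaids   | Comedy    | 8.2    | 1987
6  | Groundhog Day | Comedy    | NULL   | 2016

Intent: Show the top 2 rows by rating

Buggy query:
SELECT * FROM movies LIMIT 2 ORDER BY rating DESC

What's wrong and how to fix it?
Bug: ORDER BY cannot follow LIMIT; LIMIT is the final clause

Fix: Sort with ORDER BY, then apply LIMIT

Corrected query:
SELECT * FROM movies ORDER BY rating DESC LIMIT 2

Result:
id | title      | genre     | rating | year
---+------------+-----------+--------+-----
2  | Inside Out | Animation | 8.6    | 1986
3  | Parasite   | Drama     | 8.5    | 1976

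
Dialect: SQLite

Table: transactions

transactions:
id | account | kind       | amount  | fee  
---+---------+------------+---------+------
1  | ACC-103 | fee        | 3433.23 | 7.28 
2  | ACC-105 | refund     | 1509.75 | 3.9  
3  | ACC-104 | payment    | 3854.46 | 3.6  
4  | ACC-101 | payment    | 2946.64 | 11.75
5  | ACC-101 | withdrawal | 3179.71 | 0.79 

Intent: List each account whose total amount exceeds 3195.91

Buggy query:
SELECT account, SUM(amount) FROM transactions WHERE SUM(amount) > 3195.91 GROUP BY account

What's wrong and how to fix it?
Bug: Aggregate functions cannot appear in a WHERE clause

Fix: Move the aggregate condition to a HAVING clause

Corrected query:
SELECT account, SUM(amount) FROM transactions GROUP BY account HAVING SUM(amount) > 3195.91

Result:
account | SUM(amount)
--------+------------
ACC-101 | 6126.35    
ACC-103 | 3433.23    
ACC-104 | 3854.46    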